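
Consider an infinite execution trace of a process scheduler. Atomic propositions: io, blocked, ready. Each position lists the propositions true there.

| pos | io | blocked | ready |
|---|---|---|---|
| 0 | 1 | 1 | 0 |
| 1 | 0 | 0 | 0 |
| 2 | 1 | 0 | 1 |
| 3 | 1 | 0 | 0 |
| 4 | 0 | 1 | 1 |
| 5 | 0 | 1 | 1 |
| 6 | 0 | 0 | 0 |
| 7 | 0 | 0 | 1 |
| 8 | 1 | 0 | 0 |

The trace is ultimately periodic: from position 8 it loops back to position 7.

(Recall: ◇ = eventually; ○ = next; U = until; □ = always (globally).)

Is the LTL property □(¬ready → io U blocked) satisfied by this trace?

¬ready → io U blocked must hold at every position from 0 onward. It fails at position 1, so □(¬ready → io U blocked) is false.
Positions where ¬ready holds: 0, 1, 3, 6, 8.
Check io U blocked at each: 0→ok, 1→fails, 3→ok, 6→fails, 8→fails.

No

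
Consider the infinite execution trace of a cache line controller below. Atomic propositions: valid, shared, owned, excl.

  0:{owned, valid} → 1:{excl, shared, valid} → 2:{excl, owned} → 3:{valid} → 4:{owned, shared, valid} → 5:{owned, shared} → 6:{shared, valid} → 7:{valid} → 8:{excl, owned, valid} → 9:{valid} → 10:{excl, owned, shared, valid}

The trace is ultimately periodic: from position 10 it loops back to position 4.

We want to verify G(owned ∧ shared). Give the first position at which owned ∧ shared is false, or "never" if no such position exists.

At position 0 the labels are {owned, valid}, so owned ∧ shared is false there. This is the first violation.

0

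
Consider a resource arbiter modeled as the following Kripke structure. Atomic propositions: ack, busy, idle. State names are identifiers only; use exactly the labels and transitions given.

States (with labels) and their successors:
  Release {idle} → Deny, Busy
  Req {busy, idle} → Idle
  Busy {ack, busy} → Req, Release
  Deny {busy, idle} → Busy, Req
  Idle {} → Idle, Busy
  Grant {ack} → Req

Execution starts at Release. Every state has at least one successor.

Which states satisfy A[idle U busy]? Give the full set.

{Release, Req, Busy, Deny}

States satisfying idle: {Release, Req, Deny}.
States satisfying busy: {Req, Busy, Deny}.
States satisfying A[idle U busy]: {Release, Req, Busy, Deny}.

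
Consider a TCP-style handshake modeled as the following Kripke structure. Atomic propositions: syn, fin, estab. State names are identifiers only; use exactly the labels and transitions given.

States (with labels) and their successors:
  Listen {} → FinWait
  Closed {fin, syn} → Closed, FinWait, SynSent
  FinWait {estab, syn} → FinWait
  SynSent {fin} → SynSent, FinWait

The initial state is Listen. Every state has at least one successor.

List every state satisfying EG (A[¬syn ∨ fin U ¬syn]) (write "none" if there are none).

{SynSent}

States satisfying A[¬syn ∨ fin U ¬syn]: {Listen, SynSent}.
States satisfying EG (A[¬syn ∨ fin U ¬syn]): {SynSent}.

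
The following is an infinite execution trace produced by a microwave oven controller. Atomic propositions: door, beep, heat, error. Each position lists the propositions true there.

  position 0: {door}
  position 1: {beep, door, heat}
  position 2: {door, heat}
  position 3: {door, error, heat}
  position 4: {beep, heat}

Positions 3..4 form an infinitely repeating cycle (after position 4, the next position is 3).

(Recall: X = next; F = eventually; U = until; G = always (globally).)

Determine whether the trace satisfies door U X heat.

Walking from position 0: X heat first holds at position 0, and door holds at every earlier position along the way, so door U X heat holds.

Holds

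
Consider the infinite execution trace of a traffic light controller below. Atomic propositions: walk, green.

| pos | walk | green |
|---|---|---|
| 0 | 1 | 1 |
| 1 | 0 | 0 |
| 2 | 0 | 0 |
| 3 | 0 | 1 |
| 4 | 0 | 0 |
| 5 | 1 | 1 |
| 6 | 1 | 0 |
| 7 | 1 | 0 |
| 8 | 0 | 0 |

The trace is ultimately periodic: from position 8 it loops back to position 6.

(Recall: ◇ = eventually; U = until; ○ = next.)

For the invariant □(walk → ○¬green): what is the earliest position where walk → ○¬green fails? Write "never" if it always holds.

never

walk → ○¬green holds at every position 0..8, and those are all the positions the trace ever visits, so the invariant □(walk → ○¬green) is never violated.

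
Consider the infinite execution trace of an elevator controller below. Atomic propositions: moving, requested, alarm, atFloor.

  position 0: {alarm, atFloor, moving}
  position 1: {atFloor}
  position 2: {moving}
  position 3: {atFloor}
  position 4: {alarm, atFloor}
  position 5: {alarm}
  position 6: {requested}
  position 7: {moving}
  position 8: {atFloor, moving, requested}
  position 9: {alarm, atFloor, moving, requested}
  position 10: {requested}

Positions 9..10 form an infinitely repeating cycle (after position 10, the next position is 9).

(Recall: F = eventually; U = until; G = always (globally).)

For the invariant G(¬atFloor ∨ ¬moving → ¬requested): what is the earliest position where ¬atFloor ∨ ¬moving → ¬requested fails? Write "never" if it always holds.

6

Check ¬atFloor ∨ ¬moving → ¬requested at each position in order: 0 ✓, 1 ✓, 2 ✓, 3 ✓, 4 ✓, 5 ✓.
At position 6 the labels are {requested}, so ¬atFloor ∨ ¬moving → ¬requested is false there. This is the first violation.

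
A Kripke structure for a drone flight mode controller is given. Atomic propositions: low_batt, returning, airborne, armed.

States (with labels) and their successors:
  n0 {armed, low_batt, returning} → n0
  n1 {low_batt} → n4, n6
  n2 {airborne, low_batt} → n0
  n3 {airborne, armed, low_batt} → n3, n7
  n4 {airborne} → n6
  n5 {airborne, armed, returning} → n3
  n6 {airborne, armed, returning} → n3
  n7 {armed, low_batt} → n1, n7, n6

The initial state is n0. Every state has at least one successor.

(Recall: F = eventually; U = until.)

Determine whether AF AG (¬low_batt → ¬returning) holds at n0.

States satisfying AG (¬low_batt → ¬returning): {n0, n2}.
States satisfying AF AG (¬low_batt → ¬returning): {n0, n2}.
n0 ∈ Sat(AF AG (¬low_batt → ¬returning)).

Yes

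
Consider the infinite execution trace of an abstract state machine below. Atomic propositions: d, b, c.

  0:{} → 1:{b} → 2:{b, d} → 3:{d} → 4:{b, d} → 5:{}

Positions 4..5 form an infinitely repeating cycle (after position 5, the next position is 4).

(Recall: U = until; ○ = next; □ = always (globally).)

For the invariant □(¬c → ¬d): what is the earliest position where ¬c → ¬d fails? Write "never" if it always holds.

2

Check ¬c → ¬d at each position in order: 0 ✓, 1 ✓.
At position 2 the labels are {b, d}, so ¬c → ¬d is false there. This is the first violation.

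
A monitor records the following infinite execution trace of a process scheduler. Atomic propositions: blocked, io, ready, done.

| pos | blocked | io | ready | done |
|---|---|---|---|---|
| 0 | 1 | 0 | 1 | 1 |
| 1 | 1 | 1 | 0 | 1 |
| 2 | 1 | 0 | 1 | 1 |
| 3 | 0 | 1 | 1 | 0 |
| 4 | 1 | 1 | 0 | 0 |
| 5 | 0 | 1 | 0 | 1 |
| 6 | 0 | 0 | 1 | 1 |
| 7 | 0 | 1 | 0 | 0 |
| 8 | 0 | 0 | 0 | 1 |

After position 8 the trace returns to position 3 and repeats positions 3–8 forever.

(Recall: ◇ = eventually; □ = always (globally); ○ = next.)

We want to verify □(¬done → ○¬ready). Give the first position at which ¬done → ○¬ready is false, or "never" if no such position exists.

¬done → ○¬ready holds at every position 0..8, and those are all the positions the trace ever visits, so the invariant □(¬done → ○¬ready) is never violated.

never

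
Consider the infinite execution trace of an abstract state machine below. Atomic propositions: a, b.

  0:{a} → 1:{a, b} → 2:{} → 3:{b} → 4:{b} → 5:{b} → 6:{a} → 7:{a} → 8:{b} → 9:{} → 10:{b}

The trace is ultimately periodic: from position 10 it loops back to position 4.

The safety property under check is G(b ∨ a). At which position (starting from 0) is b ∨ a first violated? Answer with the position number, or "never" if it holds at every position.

2

Check b ∨ a at each position in order: 0 ✓, 1 ✓.
At position 2 the labels are {}, so b ∨ a is false there. This is the first violation.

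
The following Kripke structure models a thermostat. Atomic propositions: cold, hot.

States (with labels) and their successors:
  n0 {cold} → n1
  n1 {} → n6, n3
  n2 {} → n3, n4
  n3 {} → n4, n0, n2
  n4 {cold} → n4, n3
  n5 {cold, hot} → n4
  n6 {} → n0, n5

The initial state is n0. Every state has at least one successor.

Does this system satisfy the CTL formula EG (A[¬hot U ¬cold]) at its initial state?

Satisfied

States satisfying A[¬hot U ¬cold]: {n0, n1, n2, n3, n6}.
States satisfying EG (A[¬hot U ¬cold]): {n0, n1, n2, n3, n6}.
n0 ∈ Sat(EG (A[¬hot U ¬cold])).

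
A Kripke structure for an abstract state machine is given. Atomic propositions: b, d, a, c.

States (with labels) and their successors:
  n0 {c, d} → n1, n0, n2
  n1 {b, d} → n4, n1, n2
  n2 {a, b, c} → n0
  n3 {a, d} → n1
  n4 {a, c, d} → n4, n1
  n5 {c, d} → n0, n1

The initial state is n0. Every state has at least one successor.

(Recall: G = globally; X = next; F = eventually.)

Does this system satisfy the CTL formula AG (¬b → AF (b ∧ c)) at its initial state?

No

States satisfying ¬b → AF (b ∧ c): {n1, n2}.
States satisfying AG (¬b → AF (b ∧ c)): ∅.
n0 is reachable from n0 and violates ¬b → AF (b ∧ c), so AG fails at n0.
n0 ∉ Sat(AG (¬b → AF (b ∧ c))).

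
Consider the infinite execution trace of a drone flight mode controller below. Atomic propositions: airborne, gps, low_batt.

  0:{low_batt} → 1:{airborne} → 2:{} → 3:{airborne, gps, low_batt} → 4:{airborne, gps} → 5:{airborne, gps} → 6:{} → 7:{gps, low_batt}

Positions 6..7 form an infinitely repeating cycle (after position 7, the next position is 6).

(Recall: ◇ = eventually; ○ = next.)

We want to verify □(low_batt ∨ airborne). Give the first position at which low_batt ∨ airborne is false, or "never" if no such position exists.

Check low_batt ∨ airborne at each position in order: 0 ✓, 1 ✓.
At position 2 the labels are {}, so low_batt ∨ airborne is false there. This is the first violation.

2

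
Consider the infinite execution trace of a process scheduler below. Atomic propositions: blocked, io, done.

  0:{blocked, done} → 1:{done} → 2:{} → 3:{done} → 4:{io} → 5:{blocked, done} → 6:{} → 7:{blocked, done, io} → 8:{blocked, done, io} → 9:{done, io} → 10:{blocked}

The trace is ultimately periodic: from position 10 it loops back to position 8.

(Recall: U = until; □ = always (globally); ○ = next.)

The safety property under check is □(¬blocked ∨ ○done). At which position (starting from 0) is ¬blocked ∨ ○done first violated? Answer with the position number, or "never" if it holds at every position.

Check ¬blocked ∨ ○done at each position in order: 0 ✓, 1 ✓, 2 ✓, 3 ✓, 4 ✓.
At position 5 the labels are {blocked, done} and the next position 6 has {}, so ¬blocked ∨ ○done is false there. This is the first violation.

5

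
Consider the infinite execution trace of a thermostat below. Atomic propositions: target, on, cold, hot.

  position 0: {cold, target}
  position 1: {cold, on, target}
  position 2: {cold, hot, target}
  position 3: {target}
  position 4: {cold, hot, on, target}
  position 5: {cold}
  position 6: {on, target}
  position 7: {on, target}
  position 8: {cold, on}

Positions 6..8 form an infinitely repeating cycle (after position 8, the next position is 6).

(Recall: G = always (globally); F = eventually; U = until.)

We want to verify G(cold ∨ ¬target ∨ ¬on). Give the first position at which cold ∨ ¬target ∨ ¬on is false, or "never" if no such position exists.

6

Check cold ∨ ¬target ∨ ¬on at each position in order: 0 ✓, 1 ✓, 2 ✓, 3 ✓, 4 ✓, 5 ✓.
At position 6 the labels are {on, target}, so cold ∨ ¬target ∨ ¬on is false there. This is the first violation.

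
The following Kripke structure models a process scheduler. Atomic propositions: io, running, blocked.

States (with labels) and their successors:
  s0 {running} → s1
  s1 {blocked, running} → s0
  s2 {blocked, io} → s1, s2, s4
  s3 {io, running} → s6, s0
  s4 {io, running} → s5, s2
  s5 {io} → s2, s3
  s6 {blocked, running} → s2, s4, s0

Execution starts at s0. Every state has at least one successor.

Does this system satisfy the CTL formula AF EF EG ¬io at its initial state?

Yes

States satisfying EF EG ¬io: {s0, s1, s2, s3, s4, s5, s6}.
States satisfying AF EF EG ¬io: {s0, s1, s2, s3, s4, s5, s6}.
s0 ∈ Sat(AF EF EG ¬io).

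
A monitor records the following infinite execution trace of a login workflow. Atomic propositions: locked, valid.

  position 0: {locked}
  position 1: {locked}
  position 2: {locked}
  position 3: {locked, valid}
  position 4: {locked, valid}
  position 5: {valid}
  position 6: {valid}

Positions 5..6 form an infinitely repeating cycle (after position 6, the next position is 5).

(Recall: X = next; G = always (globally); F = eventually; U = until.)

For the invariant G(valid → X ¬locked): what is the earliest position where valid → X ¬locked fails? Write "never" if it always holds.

Check valid → X ¬locked at each position in order: 0 ✓, 1 ✓, 2 ✓.
At position 3 the labels are {locked, valid} and the next position 4 has {locked, valid}, so valid → X ¬locked is false there. This is the first violation.

3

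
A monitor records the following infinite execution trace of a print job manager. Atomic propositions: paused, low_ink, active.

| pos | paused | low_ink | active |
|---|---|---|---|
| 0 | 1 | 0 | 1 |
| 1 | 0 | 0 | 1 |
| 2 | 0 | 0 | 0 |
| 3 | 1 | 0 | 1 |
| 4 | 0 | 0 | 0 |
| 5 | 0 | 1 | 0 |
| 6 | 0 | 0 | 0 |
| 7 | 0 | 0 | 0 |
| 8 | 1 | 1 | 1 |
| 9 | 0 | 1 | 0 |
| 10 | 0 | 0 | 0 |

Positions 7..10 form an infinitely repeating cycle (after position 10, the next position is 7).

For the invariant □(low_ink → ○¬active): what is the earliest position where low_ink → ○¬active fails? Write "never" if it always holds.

never

low_ink → ○¬active holds at every position 0..10, and those are all the positions the trace ever visits, so the invariant □(low_ink → ○¬active) is never violated.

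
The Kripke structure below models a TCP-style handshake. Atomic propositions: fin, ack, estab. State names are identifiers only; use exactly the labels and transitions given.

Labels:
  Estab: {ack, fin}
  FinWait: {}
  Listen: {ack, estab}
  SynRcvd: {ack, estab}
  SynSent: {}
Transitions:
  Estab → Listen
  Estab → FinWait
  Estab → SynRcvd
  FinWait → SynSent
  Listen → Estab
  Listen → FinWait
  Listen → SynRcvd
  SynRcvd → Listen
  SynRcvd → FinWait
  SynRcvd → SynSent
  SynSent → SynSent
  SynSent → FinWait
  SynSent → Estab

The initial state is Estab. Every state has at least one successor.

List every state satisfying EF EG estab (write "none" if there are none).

States satisfying EG estab: {Listen, SynRcvd}.
States satisfying EF EG estab: {Estab, FinWait, Listen, SynRcvd, SynSent}.

{Estab, FinWait, Listen, SynRcvd, SynSent}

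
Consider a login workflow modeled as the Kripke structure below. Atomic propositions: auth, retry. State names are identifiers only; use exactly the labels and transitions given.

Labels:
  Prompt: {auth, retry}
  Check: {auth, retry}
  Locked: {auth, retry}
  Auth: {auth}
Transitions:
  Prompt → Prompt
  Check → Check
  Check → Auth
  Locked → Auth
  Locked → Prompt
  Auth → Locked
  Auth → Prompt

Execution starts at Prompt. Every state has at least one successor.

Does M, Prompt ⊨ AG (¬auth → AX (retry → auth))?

States satisfying ¬auth → AX (retry → auth): {Prompt, Check, Locked, Auth}.
States satisfying AG (¬auth → AX (retry → auth)): {Prompt, Check, Locked, Auth}.
Every state reachable from Prompt satisfies ¬auth → AX (retry → auth).
Prompt ∈ Sat(AG (¬auth → AX (retry → auth))).

Holds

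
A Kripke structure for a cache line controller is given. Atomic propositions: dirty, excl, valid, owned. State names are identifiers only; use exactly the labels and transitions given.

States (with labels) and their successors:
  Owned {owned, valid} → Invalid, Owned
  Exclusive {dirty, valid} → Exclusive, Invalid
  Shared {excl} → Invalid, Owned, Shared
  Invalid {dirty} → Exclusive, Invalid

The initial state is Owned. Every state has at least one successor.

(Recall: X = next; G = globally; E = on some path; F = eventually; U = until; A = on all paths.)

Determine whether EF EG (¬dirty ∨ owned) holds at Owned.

States satisfying EG (¬dirty ∨ owned): {Owned, Shared}.
States satisfying EF EG (¬dirty ∨ owned): {Owned, Shared}.
Some path from Owned reaches a state where EG (¬dirty ∨ owned) holds.
Owned ∈ Sat(EF EG (¬dirty ∨ owned)).

Yes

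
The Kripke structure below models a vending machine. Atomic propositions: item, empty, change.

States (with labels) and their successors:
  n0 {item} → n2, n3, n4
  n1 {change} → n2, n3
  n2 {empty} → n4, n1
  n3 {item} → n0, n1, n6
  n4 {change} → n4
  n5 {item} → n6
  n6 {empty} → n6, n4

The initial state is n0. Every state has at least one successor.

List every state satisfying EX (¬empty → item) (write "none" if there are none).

{n0, n1, n3, n5, n6}

States satisfying ¬empty → item: {n0, n2, n3, n5, n6}.
States satisfying EX (¬empty → item): {n0, n1, n3, n5, n6}.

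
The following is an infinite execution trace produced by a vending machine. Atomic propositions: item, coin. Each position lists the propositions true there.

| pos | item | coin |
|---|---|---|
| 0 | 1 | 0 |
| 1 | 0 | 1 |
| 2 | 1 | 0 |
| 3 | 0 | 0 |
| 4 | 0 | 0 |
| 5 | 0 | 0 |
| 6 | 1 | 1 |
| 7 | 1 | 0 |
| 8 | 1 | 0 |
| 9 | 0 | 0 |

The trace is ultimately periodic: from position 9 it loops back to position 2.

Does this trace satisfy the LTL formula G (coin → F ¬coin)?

Holds

coin → F ¬coin holds at every position 0..9, and those are all positions ever visited, so G (coin → F ¬coin) holds.
Positions where coin holds: 1, 6.
Check F ¬coin at each: 1→ok, 6→ok.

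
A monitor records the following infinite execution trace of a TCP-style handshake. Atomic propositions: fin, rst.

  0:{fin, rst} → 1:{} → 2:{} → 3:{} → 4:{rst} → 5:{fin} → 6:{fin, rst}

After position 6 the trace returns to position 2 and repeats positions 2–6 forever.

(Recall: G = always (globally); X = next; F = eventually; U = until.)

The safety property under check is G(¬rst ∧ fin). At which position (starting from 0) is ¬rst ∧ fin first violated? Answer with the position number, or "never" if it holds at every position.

At position 0 the labels are {fin, rst}, so ¬rst ∧ fin is false there. This is the first violation.

0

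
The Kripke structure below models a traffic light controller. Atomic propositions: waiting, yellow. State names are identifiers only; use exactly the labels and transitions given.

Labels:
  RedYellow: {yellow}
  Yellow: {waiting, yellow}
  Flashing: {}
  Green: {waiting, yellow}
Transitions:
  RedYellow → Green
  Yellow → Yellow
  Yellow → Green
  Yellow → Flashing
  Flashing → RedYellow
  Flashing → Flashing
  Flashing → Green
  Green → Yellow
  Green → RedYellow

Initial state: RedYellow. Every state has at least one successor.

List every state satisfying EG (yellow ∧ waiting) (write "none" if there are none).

States satisfying yellow ∧ waiting: {Yellow, Green}.
States satisfying EG (yellow ∧ waiting): {Yellow, Green}.

{Yellow, Green}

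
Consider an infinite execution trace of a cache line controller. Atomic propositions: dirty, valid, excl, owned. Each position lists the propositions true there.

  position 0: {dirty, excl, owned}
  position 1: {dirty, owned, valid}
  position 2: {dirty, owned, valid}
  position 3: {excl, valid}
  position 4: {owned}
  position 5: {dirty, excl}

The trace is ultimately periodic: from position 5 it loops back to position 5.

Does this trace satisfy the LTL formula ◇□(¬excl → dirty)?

Satisfied

□(¬excl → dirty) holds at position 5, which is reachable from 0, so ◇□(¬excl → dirty) holds.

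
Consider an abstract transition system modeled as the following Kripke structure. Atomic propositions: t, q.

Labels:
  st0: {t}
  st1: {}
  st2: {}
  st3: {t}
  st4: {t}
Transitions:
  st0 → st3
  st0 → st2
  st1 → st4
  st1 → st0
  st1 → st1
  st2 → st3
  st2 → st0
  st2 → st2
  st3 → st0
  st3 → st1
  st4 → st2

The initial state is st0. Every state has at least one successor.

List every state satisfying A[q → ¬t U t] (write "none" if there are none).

States satisfying q → ¬t: {st0, st1, st2, st3, st4}.
States satisfying t: {st0, st3, st4}.
States satisfying A[q → ¬t U t]: {st0, st3, st4}.

{st0, st3, st4}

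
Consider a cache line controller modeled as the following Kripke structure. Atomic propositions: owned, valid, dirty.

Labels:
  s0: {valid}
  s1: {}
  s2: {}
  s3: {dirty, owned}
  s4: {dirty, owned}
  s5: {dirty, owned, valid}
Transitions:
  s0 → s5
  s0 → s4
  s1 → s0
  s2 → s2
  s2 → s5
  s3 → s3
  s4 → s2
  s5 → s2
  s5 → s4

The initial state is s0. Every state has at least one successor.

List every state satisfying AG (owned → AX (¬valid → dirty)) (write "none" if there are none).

States satisfying owned → AX (¬valid → dirty): {s0, s1, s2, s3}.
States satisfying AG (owned → AX (¬valid → dirty)): {s3}.

{s3}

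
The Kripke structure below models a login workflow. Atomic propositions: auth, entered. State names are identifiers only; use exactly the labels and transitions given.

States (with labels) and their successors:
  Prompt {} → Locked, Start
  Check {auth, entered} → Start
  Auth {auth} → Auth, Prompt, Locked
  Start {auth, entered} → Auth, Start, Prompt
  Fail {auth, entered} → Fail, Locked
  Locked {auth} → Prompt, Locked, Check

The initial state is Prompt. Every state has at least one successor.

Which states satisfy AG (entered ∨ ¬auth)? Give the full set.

none

States satisfying entered ∨ ¬auth: {Prompt, Check, Start, Fail}.
States satisfying AG (entered ∨ ¬auth): ∅.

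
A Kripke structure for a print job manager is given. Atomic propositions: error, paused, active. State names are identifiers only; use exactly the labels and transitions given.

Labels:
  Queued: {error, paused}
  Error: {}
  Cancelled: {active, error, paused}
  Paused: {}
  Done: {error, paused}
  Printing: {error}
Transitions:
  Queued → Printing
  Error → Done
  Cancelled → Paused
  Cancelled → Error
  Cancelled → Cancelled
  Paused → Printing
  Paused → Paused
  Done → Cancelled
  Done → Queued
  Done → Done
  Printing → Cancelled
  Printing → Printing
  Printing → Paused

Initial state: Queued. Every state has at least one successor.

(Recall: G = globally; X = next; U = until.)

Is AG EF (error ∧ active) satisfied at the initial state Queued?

Satisfied

States satisfying EF (error ∧ active): {Queued, Error, Cancelled, Paused, Done, Printing}.
States satisfying AG EF (error ∧ active): {Queued, Error, Cancelled, Paused, Done, Printing}.
Every state reachable from Queued satisfies EF (error ∧ active).
Queued ∈ Sat(AG EF (error ∧ active)).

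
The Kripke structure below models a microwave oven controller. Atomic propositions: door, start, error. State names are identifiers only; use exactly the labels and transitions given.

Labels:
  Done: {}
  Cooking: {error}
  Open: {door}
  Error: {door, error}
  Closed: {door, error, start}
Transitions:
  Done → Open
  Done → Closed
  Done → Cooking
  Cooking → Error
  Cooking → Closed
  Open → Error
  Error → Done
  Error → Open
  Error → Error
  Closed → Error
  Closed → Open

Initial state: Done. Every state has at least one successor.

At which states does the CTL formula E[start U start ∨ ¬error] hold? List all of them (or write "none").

{Done, Open, Closed}

States satisfying start: {Closed}.
States satisfying start ∨ ¬error: {Done, Open, Closed}.
States satisfying E[start U start ∨ ¬error]: {Done, Open, Closed}.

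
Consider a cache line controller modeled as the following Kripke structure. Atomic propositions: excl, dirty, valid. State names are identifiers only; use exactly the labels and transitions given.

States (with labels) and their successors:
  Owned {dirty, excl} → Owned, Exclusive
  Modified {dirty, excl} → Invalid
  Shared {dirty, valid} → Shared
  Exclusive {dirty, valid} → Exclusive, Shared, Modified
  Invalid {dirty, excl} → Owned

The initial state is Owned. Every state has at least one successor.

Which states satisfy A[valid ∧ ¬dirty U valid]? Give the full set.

States satisfying valid ∧ ¬dirty: ∅.
States satisfying valid: {Shared, Exclusive}.
States satisfying A[valid ∧ ¬dirty U valid]: {Shared, Exclusive}.

{Shared, Exclusive}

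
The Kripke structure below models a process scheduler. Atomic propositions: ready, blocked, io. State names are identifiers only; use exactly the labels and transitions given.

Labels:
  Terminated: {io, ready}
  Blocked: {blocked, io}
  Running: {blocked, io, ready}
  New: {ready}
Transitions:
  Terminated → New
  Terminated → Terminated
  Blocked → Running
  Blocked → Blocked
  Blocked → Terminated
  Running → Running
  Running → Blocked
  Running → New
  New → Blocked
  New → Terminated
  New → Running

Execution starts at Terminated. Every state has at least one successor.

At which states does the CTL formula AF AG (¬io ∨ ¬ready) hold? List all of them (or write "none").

none

States satisfying AG (¬io ∨ ¬ready): ∅.
States satisfying AF AG (¬io ∨ ¬ready): ∅.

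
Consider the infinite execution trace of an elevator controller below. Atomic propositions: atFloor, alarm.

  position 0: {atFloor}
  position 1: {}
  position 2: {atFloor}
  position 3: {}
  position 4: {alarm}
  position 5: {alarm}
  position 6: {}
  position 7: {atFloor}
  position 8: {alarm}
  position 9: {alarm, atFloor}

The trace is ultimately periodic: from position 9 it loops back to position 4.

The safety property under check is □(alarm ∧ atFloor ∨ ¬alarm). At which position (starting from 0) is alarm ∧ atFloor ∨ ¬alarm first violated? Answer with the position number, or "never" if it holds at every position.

4

Check alarm ∧ atFloor ∨ ¬alarm at each position in order: 0 ✓, 1 ✓, 2 ✓, 3 ✓.
At position 4 the labels are {alarm}, so alarm ∧ atFloor ∨ ¬alarm is false there. This is the first violation.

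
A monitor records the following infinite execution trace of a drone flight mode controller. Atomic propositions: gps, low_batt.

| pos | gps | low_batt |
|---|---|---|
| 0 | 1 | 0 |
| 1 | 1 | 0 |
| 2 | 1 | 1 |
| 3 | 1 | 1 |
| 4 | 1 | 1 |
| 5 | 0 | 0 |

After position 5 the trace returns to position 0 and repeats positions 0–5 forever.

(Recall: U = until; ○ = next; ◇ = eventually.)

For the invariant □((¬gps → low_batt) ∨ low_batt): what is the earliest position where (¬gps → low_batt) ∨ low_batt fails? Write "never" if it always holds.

5

Check (¬gps → low_batt) ∨ low_batt at each position in order: 0 ✓, 1 ✓, 2 ✓, 3 ✓, 4 ✓.
At position 5 the labels are {}, so (¬gps → low_batt) ∨ low_batt is false there. This is the first violation.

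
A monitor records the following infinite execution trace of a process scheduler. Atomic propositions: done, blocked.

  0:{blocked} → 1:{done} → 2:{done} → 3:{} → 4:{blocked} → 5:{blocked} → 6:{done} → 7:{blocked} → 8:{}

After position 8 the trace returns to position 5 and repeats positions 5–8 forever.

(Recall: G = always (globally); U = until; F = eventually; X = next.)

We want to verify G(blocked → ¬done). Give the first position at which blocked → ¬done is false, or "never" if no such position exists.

never

blocked → ¬done holds at every position 0..8, and those are all the positions the trace ever visits, so the invariant G(blocked → ¬done) is never violated.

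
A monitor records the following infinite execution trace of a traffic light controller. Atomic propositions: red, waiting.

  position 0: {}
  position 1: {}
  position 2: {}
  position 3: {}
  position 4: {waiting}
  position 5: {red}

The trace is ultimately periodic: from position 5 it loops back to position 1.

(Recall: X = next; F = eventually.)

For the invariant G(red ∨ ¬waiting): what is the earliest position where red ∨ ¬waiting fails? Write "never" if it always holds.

Check red ∨ ¬waiting at each position in order: 0 ✓, 1 ✓, 2 ✓, 3 ✓.
At position 4 the labels are {waiting}, so red ∨ ¬waiting is false there. This is the first violation.

4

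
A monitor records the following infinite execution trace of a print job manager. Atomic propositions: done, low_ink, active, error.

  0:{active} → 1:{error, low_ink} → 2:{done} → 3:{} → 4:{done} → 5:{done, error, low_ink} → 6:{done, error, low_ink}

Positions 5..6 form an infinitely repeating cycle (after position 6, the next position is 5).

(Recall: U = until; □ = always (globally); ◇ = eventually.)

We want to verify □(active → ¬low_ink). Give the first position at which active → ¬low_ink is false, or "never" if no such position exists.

active → ¬low_ink holds at every position 0..6, and those are all the positions the trace ever visits, so the invariant □(active → ¬low_ink) is never violated.

never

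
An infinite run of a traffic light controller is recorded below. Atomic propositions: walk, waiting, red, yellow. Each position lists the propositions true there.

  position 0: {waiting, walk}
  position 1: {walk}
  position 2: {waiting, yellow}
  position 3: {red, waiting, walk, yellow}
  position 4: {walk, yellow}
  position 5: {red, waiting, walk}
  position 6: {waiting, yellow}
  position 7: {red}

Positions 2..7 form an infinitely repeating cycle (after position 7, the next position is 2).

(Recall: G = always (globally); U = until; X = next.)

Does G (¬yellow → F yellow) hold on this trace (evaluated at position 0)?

¬yellow → F yellow holds at every position 0..7, and those are all positions ever visited, so G (¬yellow → F yellow) holds.
Positions where ¬yellow holds: 0, 1, 5, 7.
Check F yellow at each: 0→ok, 1→ok, 5→ok, 7→ok.

Yes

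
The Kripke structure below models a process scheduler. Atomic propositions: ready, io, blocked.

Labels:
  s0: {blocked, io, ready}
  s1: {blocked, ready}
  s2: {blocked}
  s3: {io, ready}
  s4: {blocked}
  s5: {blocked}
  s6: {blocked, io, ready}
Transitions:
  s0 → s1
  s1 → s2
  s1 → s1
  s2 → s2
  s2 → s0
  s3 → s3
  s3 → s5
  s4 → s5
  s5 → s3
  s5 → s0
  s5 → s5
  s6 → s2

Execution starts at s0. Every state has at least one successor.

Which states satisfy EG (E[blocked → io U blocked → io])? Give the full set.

{s3}

States satisfying E[blocked → io U blocked → io]: {s0, s3, s6}.
States satisfying EG (E[blocked → io U blocked → io]): {s3}.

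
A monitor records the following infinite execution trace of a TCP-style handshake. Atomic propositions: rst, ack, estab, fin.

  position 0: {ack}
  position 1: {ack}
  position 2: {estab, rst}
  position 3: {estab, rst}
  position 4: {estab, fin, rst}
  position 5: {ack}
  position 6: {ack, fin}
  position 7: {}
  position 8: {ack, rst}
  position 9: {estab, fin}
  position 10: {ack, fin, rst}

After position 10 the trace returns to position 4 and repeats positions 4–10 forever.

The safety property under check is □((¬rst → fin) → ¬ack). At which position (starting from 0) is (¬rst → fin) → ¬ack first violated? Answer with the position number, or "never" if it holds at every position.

Check (¬rst → fin) → ¬ack at each position in order: 0 ✓, 1 ✓, 2 ✓, 3 ✓, 4 ✓, 5 ✓.
At position 6 the labels are {ack, fin}, so (¬rst → fin) → ¬ack is false there. This is the first violation.

6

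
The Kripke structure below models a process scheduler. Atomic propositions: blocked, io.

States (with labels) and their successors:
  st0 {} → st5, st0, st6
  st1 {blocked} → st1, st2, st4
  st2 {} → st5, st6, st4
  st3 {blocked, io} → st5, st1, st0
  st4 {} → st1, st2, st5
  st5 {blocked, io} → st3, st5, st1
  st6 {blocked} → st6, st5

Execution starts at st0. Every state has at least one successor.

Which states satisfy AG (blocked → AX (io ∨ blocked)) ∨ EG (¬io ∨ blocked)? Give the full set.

States satisfying blocked → AX (io ∨ blocked): {st0, st2, st4, st5, st6}.
States satisfying AG (blocked → AX (io ∨ blocked)): ∅.
States satisfying ¬io ∨ blocked: {st0, st1, st2, st3, st4, st5, st6}.
States satisfying EG (¬io ∨ blocked): {st0, st1, st2, st3, st4, st5, st6}.
States satisfying AG (blocked → AX (io ∨ blocked)) ∨ EG (¬io ∨ blocked): {st0, st1, st2, st3, st4, st5, st6}.

{st0, st1, st2, st3, st4, st5, st6}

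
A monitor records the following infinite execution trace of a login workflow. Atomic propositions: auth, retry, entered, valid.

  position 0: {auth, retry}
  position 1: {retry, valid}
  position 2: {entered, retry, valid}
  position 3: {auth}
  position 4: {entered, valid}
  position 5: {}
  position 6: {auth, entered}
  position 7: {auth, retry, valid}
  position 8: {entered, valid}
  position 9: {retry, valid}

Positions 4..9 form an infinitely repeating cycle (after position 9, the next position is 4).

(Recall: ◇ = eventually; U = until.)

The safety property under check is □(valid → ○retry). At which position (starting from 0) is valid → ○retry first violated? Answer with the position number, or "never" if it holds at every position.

2

Check valid → ○retry at each position in order: 0 ✓, 1 ✓.
At position 2 the labels are {entered, retry, valid} and the next position 3 has {auth}, so valid → ○retry is false there. This is the first violation.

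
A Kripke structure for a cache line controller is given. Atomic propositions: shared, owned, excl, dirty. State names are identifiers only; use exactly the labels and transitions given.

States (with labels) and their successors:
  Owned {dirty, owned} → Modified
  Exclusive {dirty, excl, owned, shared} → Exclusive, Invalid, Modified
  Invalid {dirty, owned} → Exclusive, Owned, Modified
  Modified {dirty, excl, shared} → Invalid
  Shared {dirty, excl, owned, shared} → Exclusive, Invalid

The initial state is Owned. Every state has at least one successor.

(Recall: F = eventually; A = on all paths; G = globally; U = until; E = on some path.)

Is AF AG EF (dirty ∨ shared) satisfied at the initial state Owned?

Holds

States satisfying AG EF (dirty ∨ shared): {Owned, Exclusive, Invalid, Modified, Shared}.
States satisfying AF AG EF (dirty ∨ shared): {Owned, Exclusive, Invalid, Modified, Shared}.
Owned ∈ Sat(AF AG EF (dirty ∨ shared)).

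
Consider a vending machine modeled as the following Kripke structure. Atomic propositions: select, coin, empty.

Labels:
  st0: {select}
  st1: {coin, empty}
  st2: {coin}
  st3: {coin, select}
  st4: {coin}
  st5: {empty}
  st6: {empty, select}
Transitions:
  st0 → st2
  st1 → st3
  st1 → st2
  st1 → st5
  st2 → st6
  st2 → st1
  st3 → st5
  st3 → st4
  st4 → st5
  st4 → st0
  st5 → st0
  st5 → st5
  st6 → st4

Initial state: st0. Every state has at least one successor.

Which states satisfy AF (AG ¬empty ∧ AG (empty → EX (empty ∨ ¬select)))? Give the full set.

none

States satisfying AG ¬empty ∧ AG (empty → EX (empty ∨ ¬select)): ∅.
States satisfying AF (AG ¬empty ∧ AG (empty → EX (empty ∨ ¬select))): ∅.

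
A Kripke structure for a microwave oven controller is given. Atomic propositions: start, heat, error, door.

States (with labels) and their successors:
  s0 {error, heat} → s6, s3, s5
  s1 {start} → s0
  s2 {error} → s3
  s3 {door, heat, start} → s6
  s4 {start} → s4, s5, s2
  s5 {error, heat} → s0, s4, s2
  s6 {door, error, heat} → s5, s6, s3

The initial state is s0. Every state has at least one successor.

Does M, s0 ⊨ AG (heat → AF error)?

States satisfying heat → AF error: {s0, s1, s2, s3, s4, s5, s6}.
States satisfying AG (heat → AF error): {s0, s1, s2, s3, s4, s5, s6}.
Every state reachable from s0 satisfies heat → AF error.
s0 ∈ Sat(AG (heat → AF error)).

Satisfied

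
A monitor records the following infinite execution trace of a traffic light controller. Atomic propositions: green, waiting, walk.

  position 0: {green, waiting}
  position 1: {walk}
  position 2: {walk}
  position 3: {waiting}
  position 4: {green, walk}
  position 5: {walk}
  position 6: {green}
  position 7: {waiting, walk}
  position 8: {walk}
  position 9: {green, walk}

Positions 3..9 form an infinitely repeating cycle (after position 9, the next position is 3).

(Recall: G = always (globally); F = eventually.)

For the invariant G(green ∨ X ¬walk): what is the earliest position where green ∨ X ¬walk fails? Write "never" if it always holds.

Check green ∨ X ¬walk at each position in order: 0 ✓.
At position 1 the labels are {walk} and the next position 2 has {walk}, so green ∨ X ¬walk is false there. This is the first violation.

1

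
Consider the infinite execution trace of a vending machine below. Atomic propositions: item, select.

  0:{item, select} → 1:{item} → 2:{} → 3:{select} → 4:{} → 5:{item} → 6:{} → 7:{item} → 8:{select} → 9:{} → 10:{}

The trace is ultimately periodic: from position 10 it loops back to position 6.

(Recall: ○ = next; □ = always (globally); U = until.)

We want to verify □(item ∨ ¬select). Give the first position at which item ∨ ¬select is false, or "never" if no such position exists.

3

Check item ∨ ¬select at each position in order: 0 ✓, 1 ✓, 2 ✓.
At position 3 the labels are {select}, so item ∨ ¬select is false there. This is the first violation.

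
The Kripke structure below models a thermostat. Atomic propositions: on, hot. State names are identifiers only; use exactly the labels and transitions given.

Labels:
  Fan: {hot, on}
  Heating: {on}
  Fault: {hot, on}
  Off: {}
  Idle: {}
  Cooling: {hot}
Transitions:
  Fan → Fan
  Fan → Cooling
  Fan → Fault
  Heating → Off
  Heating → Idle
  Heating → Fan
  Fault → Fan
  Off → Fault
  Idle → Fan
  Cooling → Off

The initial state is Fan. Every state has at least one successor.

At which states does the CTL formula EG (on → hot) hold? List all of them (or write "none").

States satisfying on → hot: {Fan, Fault, Off, Idle, Cooling}.
States satisfying EG (on → hot): {Fan, Fault, Off, Idle, Cooling}.

{Fan, Fault, Off, Idle, Cooling}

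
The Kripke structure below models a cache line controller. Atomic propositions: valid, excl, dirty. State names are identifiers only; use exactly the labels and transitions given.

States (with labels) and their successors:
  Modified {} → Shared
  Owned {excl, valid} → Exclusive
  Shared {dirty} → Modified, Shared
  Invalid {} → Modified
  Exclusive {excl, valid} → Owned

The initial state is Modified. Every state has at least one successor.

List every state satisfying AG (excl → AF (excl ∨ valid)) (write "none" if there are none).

{Modified, Owned, Shared, Invalid, Exclusive}

States satisfying excl → AF (excl ∨ valid): {Modified, Owned, Shared, Invalid, Exclusive}.
States satisfying AG (excl → AF (excl ∨ valid)): {Modified, Owned, Shared, Invalid, Exclusive}.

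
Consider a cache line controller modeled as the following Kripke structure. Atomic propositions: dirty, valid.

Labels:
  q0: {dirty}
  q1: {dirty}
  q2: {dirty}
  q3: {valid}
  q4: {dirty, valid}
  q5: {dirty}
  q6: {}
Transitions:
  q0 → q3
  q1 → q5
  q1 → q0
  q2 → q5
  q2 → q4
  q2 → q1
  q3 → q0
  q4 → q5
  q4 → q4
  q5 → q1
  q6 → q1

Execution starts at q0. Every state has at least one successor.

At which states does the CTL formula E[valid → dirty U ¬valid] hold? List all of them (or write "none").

States satisfying valid → dirty: {q0, q1, q2, q4, q5, q6}.
States satisfying ¬valid: {q0, q1, q2, q5, q6}.
States satisfying E[valid → dirty U ¬valid]: {q0, q1, q2, q4, q5, q6}.

{q0, q1, q2, q4, q5, q6}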